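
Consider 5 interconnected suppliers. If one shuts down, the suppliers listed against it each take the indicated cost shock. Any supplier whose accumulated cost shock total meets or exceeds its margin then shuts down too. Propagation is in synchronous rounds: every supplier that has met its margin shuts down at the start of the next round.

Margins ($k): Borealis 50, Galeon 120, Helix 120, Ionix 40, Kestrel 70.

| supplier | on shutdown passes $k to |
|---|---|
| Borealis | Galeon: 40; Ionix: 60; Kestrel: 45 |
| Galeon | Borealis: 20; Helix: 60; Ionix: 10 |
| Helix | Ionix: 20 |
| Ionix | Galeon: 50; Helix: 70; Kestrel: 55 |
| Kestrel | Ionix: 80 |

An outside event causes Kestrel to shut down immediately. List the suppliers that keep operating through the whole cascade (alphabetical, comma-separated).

Round 1 — Kestrel shuts down (initial).
  Ionix: +80 → 80 ≥ 40
Round 2 — Ionix shuts down.
  Galeon: +50 → 50 < 120
  Helix: +70 → 70 < 120
No further shutdowns.

Borealis, Galeon, Helix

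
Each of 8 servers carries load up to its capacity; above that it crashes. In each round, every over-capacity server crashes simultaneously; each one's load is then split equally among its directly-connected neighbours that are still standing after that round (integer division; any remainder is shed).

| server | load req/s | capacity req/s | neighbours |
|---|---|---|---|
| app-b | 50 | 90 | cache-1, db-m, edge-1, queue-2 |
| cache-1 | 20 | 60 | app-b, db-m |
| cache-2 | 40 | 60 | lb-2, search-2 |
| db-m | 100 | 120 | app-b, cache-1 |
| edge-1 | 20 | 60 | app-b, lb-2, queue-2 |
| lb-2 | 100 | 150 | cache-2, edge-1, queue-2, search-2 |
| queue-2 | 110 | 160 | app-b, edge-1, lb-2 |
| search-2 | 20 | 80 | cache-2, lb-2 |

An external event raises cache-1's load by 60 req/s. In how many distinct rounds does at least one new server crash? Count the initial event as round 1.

Round 1 — cache-1 at 80 > 60. cache-1 crashes.
  cache-1 sheds 80 req/s to app-b, db-m: 40 each.
    app-b: 50+40 = 90 ≤ 90
    db-m: 100+40 = 140 > 120
Round 2 — db-m crashes.
  db-m sheds 140 req/s to app-b: 140 each.
    app-b: 90+140 = 230 > 90
Round 3 — app-b crashes.
  app-b sheds 230 req/s to edge-1, queue-2: 115 each.
    edge-1: 20+115 = 135 > 60
    queue-2: 110+115 = 225 > 160
Round 4 — edge-1, queue-2 crash.
  edge-1 sheds 135 req/s to lb-2: 135 each.
    lb-2: 100+135 = 235 > 150
  queue-2 sheds 225 req/s to lb-2: 225 each.
    lb-2: 235+225 = 460 > 150
Round 5 — lb-2 crashes.
  lb-2 sheds 460 req/s to cache-2, search-2: 230 each.
    cache-2: 40+230 = 270 > 60
    search-2: 20+230 = 250 > 80
Round 6 — cache-2, search-2 crash.
  cache-2 sheds 270 req/s: no online neighbours, lost.
  search-2 sheds 250 req/s: no online neighbours, lost.
No further crashes.

6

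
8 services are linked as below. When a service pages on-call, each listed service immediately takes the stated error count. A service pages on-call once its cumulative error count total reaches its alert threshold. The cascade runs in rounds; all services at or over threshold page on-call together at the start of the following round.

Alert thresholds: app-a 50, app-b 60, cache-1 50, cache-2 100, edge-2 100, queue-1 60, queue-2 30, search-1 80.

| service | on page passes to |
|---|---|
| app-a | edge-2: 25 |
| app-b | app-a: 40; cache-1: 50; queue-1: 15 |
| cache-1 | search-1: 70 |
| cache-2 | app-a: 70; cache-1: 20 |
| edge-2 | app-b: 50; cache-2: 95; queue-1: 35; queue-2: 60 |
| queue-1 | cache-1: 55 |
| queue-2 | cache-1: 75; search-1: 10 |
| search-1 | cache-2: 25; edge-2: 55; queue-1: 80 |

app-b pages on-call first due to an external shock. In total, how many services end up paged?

2

Round 1 — app-b pages on-call (initial).
  app-a: +40 → 40 < 50
  cache-1: +50 → 50 ≥ 50
  queue-1: +15 → 15 < 60
Round 2 — cache-1 pages on-call.
  search-1: +70 → 70 < 80
No further pages.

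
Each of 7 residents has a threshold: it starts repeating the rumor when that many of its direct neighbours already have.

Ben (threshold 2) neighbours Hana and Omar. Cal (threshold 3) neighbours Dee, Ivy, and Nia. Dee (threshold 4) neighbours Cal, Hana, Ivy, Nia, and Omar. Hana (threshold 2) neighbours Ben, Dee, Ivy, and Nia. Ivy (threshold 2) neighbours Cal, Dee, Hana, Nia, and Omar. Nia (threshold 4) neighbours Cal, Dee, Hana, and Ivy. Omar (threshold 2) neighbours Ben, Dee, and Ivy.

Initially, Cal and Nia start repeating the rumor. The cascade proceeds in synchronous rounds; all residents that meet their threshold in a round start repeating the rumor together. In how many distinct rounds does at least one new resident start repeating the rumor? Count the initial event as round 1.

Round 1 — Cal, Nia start repeating the rumor (initial).
Round 2 — checking thresholds:
  Dee: 2 of 5 neighbours < 4, not yet.
  Hana: 1 of 4 neighbours < 2, not yet.
  Ivy: 2 of 5 neighbours ≥ 2, starts repeating the rumor.
Round 3 — checking thresholds:
  Dee: 3 of 5 neighbours < 4, not yet.
  Hana: 2 of 4 neighbours ≥ 2, starts repeating the rumor.
  Omar: 1 of 3 neighbours < 2, not yet.
Round 4 — checking thresholds:
  Ben: 1 of 2 neighbours < 2, not yet.
  Dee: 4 of 5 neighbours ≥ 4, starts repeating the rumor.
  Omar: 1 of 3 neighbours < 2, not yet.
Round 5 — checking thresholds:
  Ben: 1 of 2 neighbours < 2, not yet.
  Omar: 2 of 3 neighbours ≥ 2, starts repeating the rumor.
Round 6 — checking thresholds:
  Ben: 2 of 2 neighbours ≥ 2, starts repeating the rumor.
Round 7 — no new spreads; cascade stops.

6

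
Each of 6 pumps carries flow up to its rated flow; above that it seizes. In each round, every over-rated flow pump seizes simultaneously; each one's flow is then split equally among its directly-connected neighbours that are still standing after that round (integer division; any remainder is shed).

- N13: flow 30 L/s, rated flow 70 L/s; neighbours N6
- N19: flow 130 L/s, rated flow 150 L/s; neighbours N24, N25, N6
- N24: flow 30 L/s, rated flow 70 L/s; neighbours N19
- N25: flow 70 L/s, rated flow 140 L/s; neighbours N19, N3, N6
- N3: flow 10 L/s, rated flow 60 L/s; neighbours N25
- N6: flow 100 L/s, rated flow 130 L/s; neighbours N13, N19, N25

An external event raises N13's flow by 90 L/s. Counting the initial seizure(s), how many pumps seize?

6

Round 1 — N13 at 120 > 70. N13 seizes.
  N13 sheds 120 L/s to N6: 120 each.
    N6: 100+120 = 220 > 130
Round 2 — N6 seizes.
  N6 sheds 220 L/s to N19, N25: 110 each.
    N19: 130+110 = 240 > 150
    N25: 70+110 = 180 > 140
Round 3 — N19, N25 seize.
  N19 sheds 240 L/s to N24: 240 each.
    N24: 30+240 = 270 > 70
  N25 sheds 180 L/s to N3: 180 each.
    N3: 10+180 = 190 > 60
Round 4 — N24, N3 seize.
  N24 sheds 270 L/s: no online neighbours, lost.
  N3 sheds 190 L/s: no online neighbours, lost.
No further seizures.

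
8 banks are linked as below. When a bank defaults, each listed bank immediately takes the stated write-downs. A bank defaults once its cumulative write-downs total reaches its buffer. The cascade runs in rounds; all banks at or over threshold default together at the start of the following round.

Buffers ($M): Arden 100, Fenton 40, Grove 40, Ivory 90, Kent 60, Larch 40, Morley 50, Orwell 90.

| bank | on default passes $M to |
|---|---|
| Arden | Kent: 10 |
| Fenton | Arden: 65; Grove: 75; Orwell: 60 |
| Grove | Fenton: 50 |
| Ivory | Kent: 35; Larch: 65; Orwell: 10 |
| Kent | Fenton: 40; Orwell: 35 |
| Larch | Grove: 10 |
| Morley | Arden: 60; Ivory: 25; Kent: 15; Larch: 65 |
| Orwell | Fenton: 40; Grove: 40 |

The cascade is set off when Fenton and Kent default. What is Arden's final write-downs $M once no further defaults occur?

Round 1 — Fenton, Kent default (initial).
  Arden: +65 → 65 < 100
  Grove: +75 → 75 ≥ 40
  Orwell: +60+35 → 95 ≥ 90
Round 2 — Grove, Orwell default.
No further defaults.

65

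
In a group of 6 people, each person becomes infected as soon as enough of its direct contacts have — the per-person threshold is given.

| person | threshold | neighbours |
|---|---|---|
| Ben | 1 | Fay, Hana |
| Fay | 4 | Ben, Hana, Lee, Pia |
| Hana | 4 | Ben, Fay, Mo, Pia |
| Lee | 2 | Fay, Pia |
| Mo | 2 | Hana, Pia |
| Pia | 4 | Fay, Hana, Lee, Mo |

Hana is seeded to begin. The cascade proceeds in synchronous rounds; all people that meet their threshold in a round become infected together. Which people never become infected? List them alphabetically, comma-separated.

Round 1 — Hana becomes infected (initial).
Round 2 — checking thresholds:
  Ben: 1 of 2 neighbours ≥ 1, becomes infected.
  Fay: 1 of 4 neighbours < 4, holds.
  Mo: 1 of 2 neighbours < 2, holds.
  Pia: 1 of 4 neighbours < 4, holds.
Round 3 — no new infections; cascade stops.

Fay, Lee, Mo, Pia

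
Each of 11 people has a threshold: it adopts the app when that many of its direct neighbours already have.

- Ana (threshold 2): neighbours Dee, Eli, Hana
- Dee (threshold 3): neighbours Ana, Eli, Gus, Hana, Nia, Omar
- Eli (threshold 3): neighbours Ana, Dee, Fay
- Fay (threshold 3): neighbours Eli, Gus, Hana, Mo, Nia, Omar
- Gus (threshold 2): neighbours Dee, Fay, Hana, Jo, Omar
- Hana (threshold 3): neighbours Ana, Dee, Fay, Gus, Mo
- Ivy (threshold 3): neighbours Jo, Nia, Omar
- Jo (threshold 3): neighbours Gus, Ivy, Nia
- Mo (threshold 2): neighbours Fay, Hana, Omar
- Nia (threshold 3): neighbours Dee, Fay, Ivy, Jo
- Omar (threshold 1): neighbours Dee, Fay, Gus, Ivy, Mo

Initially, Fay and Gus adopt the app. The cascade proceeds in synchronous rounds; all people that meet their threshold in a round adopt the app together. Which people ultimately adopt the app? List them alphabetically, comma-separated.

Ana, Dee, Eli, Fay, Gus, Hana, Mo, Omar

Round 1 — Fay, Gus adopt the app (initial).
Round 2 — checking thresholds:
  Dee: 1 of 6 neighbours < 3, below threshold.
  Eli: 1 of 3 neighbours < 3, below threshold.
  Hana: 2 of 5 neighbours < 3, below threshold.
  Jo: 1 of 3 neighbours < 3, below threshold.
  Mo: 1 of 3 neighbours < 2, below threshold.
  Nia: 1 of 4 neighbours < 3, below threshold.
  Omar: 2 of 5 neighbours ≥ 1, adopts the app.
Round 3 — checking thresholds:
  Dee: 2 of 6 neighbours < 3, below threshold.
  Eli: 1 of 3 neighbours < 3, below threshold.
  Hana: 2 of 5 neighbours < 3, below threshold.
  Ivy: 1 of 3 neighbours < 3, below threshold.
  Jo: 1 of 3 neighbours < 3, below threshold.
  Mo: 2 of 3 neighbours ≥ 2, adopts the app.
  Nia: 1 of 4 neighbours < 3, below threshold.
Round 4 — checking thresholds:
  Dee: 2 of 6 neighbours < 3, below threshold.
  Eli: 1 of 3 neighbours < 3, below threshold.
  Hana: 3 of 5 neighbours ≥ 3, adopts the app.
  Ivy: 1 of 3 neighbours < 3, below threshold.
  Jo: 1 of 3 neighbours < 3, below threshold.
  Nia: 1 of 4 neighbours < 3, below threshold.
Round 5 — checking thresholds:
  Ana: 1 of 3 neighbours < 2, below threshold.
  Dee: 3 of 6 neighbours ≥ 3, adopts the app.
  Eli: 1 of 3 neighbours < 3, below threshold.
  Ivy: 1 of 3 neighbours < 3, below threshold.
  Jo: 1 of 3 neighbours < 3, below threshold.
  Nia: 1 of 4 neighbours < 3, below threshold.
Round 6 — checking thresholds:
  Ana: 2 of 3 neighbours ≥ 2, adopts the app.
  Eli: 2 of 3 neighbours < 3, below threshold.
  Ivy: 1 of 3 neighbours < 3, below threshold.
  Jo: 1 of 3 neighbours < 3, below threshold.
  Nia: 2 of 4 neighbours < 3, below threshold.
Round 7 — checking thresholds:
  Eli: 3 of 3 neighbours ≥ 3, adopts the app.
  Ivy: 1 of 3 neighbours < 3, below threshold.
  Jo: 1 of 3 neighbours < 3, below threshold.
  Nia: 2 of 4 neighbours < 3, below threshold.
Round 8 — no new adoptions; cascade stops.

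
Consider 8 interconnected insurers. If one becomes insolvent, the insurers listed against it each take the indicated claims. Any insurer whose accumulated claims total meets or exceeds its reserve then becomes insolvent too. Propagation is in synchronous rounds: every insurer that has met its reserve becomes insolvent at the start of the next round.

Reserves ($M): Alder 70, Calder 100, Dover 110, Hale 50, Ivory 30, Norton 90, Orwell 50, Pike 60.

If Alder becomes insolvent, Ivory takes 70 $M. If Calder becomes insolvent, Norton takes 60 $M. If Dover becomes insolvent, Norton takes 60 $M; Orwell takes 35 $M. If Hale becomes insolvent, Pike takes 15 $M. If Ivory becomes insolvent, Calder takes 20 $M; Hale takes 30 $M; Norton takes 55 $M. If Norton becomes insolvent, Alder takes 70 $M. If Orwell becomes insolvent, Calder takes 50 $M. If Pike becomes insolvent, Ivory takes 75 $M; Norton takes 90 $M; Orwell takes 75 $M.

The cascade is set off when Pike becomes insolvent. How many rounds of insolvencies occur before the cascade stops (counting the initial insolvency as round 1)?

Round 1 — Pike becomes insolvent (initial).
  Ivory: +75 → 75 ≥ 30
  Norton: +90 → 90 ≥ 90
  Orwell: +75 → 75 ≥ 50
Round 2 — Ivory, Norton, Orwell become insolvent.
  Alder: +70 → 70 ≥ 70
  Calder: +20+50 → 70 < 100
  Hale: +30 → 30 < 50
Round 3 — Alder becomes insolvent.
No further insolvencies.

3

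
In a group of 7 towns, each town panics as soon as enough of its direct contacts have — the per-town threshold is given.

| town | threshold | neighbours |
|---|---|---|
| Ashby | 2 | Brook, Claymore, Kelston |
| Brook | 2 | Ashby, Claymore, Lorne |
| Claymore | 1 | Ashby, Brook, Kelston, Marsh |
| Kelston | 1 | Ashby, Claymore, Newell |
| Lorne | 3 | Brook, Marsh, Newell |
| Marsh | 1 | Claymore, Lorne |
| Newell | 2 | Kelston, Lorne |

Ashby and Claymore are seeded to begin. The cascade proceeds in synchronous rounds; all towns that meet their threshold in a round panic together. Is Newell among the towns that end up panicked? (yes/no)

Round 1 — Ashby, Claymore panic (initial).
Round 2 — checking thresholds:
  Brook: 2 of 3 neighbours ≥ 2, panics.
  Kelston: 2 of 3 neighbours ≥ 1, panics.
  Marsh: 1 of 2 neighbours ≥ 1, panics.
Round 3 — no new panics; cascade stops.

no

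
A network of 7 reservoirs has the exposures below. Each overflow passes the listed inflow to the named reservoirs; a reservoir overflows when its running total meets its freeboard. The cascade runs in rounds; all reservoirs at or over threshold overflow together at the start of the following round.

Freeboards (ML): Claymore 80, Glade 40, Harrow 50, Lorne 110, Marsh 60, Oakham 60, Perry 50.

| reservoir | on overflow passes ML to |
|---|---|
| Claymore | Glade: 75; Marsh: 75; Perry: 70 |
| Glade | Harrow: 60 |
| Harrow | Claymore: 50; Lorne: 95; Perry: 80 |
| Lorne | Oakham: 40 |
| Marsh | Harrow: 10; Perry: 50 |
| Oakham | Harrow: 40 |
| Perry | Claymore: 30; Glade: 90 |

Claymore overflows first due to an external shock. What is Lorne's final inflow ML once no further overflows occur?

Round 1 — Claymore overflows (initial).
  Glade: +75 → 75 ≥ 40
  Marsh: +75 → 75 ≥ 60
  Perry: +70 → 70 ≥ 50
Round 2 — Glade, Marsh, Perry overflow.
  Harrow: +60+10 → 70 ≥ 50
Round 3 — Harrow overflows.
  Lorne: +95 → 95 < 110
No further overflows.

95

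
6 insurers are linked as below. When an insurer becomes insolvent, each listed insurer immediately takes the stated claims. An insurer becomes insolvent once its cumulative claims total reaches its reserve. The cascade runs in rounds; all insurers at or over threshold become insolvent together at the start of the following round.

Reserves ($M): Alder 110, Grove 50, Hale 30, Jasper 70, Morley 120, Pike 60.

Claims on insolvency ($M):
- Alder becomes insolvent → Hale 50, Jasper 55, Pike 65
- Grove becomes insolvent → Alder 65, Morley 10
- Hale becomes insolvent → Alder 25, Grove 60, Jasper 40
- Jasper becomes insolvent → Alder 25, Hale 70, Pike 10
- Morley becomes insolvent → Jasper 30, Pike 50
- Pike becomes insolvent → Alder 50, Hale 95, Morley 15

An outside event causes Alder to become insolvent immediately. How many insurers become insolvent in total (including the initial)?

5

Round 1 — Alder becomes insolvent (initial).
  Hale: +50 → 50 ≥ 30
  Jasper: +55 → 55 < 70
  Pike: +65 → 65 ≥ 60
Round 2 — Hale, Pike become insolvent.
  Grove: +60 → 60 ≥ 50
  Jasper: +40 → 95 ≥ 70
  Morley: +15 → 15 < 120
Round 3 — Grove, Jasper become insolvent.
  Morley: +10 → 25 < 120
No further insolvencies.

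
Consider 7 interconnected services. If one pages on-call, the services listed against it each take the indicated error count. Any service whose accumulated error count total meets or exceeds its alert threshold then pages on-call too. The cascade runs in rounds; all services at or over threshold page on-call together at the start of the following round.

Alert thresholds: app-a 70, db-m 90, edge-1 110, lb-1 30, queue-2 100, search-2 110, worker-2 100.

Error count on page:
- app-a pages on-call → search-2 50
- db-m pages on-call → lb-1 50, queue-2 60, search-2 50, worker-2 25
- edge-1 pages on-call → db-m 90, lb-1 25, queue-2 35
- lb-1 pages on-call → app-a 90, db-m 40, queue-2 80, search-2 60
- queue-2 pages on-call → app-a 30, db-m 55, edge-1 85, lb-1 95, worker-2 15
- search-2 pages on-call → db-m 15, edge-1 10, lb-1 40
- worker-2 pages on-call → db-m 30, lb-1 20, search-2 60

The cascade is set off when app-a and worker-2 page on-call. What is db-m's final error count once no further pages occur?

Round 1 — app-a, worker-2 page on-call (initial).
  db-m: +30 → 30 < 90
  lb-1: +20 → 20 < 30
  search-2: +50+60 → 110 ≥ 110
Round 2 — search-2 pages on-call.
  db-m: +15 → 45 < 90
  edge-1: +10 → 10 < 110
  lb-1: +40 → 60 ≥ 30
Round 3 — lb-1 pages on-call.
  db-m: +40 → 85 < 90
  queue-2: +80 → 80 < 100
No further pages.

85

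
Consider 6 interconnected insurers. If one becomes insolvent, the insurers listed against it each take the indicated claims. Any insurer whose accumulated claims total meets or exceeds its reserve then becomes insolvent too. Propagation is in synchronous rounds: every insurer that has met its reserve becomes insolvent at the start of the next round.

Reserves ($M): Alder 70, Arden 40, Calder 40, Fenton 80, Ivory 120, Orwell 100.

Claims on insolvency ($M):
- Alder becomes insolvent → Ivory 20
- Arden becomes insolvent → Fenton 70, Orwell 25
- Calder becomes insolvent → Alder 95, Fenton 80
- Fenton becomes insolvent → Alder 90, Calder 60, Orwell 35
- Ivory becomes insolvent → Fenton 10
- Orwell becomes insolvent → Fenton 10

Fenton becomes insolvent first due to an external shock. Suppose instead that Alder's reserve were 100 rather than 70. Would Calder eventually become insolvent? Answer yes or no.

yes

With Alder's reserve at 100:
Round 1 — Fenton becomes insolvent (initial).
  Alder: +90 → 90 < 100
  Calder: +60 → 60 ≥ 40
  Orwell: +35 → 35 < 100
Round 2 — Calder becomes insolvent.
  Alder: +95 → 185 ≥ 100
Round 3 — Alder becomes insolvent.
  Ivory: +20 → 20 < 120
No further insolvencies.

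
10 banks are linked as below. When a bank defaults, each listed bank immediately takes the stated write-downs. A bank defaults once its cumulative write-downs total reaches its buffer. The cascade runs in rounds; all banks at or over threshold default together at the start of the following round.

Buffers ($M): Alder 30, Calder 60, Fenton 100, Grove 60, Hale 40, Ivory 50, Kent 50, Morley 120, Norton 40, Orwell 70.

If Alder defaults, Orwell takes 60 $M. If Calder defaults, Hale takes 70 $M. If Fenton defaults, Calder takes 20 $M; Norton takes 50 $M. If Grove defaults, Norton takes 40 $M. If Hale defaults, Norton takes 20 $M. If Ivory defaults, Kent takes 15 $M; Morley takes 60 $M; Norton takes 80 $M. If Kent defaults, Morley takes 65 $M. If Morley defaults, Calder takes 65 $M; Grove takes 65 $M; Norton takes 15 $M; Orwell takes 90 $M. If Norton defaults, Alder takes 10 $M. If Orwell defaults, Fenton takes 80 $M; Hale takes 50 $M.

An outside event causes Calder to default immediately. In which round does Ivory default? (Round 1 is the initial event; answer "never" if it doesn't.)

never

Round 1 — Calder defaults (initial).
  Hale: +70 → 70 ≥ 40
Round 2 — Hale defaults.
  Norton: +20 → 20 < 40
No further defaults.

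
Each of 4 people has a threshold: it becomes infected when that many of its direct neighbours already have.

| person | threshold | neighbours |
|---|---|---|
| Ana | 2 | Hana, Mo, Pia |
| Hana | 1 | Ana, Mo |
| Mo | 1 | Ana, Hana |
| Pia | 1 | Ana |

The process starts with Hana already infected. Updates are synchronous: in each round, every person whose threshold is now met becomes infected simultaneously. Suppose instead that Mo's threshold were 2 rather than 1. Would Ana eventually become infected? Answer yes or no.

no

With Mo's threshold at 2:
Round 1 — Hana becomes infected (initial).
Round 2 — no new infections; cascade stops.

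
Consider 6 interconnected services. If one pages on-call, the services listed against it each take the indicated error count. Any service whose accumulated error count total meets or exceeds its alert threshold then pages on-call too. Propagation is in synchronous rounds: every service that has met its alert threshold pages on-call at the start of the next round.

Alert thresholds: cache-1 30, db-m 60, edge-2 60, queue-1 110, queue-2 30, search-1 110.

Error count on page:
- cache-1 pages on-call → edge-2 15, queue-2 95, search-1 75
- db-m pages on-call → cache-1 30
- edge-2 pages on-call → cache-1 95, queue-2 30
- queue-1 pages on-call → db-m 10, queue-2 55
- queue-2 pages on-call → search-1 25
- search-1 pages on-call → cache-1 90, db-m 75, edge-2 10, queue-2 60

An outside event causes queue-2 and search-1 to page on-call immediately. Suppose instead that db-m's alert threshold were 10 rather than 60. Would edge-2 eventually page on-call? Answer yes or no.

With db-m's alert threshold at 10:
Round 1 — queue-2, search-1 page on-call (initial).
  cache-1: +90 → 90 ≥ 30
  db-m: +75 → 75 ≥ 10
  edge-2: +10 → 10 < 60
Round 2 — cache-1, db-m page on-call.
  edge-2: +15 → 25 < 60
No further pages.

no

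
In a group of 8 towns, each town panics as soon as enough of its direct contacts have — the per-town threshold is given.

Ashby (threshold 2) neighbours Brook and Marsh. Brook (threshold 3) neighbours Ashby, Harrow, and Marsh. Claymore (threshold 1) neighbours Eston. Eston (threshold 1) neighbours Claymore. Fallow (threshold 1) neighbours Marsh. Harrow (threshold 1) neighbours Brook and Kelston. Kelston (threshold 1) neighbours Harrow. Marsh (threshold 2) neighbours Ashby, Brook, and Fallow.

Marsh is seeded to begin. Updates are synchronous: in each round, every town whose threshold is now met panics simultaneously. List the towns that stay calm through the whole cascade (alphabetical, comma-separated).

Round 1 — Marsh panics (initial).
Round 2 — checking thresholds:
  Ashby: 1 of 2 neighbours < 2, below threshold.
  Brook: 1 of 3 neighbours < 3, below threshold.
  Fallow: 1 of 1 neighbours ≥ 1, panics.
Round 3 — no new panics; cascade stops.

Ashby, Brook, Claymore, Eston, Harrow, Kelston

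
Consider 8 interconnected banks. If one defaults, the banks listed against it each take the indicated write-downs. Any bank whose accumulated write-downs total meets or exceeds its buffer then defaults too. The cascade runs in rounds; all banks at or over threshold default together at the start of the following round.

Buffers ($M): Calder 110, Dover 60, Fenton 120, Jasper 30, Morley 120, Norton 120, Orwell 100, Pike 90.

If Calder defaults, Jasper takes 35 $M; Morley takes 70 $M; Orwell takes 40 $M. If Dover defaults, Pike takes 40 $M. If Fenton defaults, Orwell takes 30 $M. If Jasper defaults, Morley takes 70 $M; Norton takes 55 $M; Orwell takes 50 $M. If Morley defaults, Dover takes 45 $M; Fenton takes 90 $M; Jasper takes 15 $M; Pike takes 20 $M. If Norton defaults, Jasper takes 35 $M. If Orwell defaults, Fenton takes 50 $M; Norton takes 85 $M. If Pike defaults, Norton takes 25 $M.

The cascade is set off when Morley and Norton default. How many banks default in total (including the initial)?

3

Round 1 — Morley, Norton default (initial).
  Dover: +45 → 45 < 60
  Fenton: +90 → 90 < 120
  Jasper: +15+35 → 50 ≥ 30
  Pike: +20 → 20 < 90
Round 2 — Jasper defaults.
  Orwell: +50 → 50 < 100
No further defaults.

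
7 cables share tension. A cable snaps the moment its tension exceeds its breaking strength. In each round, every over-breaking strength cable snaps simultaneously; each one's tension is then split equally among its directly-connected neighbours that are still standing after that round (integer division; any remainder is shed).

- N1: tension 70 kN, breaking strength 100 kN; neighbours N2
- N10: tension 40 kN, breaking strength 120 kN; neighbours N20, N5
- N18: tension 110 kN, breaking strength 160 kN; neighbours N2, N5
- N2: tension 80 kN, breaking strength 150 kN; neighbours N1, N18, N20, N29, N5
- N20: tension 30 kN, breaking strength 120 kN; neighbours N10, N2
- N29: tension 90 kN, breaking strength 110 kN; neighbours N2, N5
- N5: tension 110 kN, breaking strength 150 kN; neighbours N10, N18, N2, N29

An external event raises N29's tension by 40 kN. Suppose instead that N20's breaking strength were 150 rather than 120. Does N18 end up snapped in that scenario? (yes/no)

With N20's breaking strength at 150:
Round 1 — N29 at 130 > 110. N29 snaps.
  N29 sheds 130 kN to N2, N5: 65 each.
    N2: 80+65 = 145 ≤ 150
    N5: 110+65 = 175 > 150
Round 2 — N5 snaps.
  N5 sheds 175 kN to N10, N18, N2: 58 each (1 lost).
    N10: 40+58 = 98 ≤ 120
    N18: 110+58 = 168 > 160
    N2: 145+58 = 203 > 150
Round 3 — N18, N2 snap.
  N18 sheds 168 kN: no online neighbours, lost.
  N2 sheds 203 kN to N1, N20: 101 each (1 lost).
    N1: 70+101 = 171 > 100
    N20: 30+101 = 131 ≤ 150
Round 4 — N1 snaps.
  N1 sheds 171 kN: no online neighbours, lost.
No further breaks.

yes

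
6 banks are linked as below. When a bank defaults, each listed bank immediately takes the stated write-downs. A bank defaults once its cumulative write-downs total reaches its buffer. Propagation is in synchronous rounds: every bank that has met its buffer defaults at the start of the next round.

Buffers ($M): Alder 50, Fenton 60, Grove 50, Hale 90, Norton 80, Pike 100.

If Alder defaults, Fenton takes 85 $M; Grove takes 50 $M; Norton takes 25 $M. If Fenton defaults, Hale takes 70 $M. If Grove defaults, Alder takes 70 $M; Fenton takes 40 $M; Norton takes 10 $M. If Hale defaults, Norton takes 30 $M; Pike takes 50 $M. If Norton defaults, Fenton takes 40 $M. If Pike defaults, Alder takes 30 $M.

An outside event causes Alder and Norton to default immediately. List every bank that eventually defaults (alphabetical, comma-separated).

Alder, Fenton, Grove, Norton

Round 1 — Alder, Norton default (initial).
  Fenton: +85+40 → 125 ≥ 60
  Grove: +50 → 50 ≥ 50
Round 2 — Fenton, Grove default.
  Hale: +70 → 70 < 90
No further defaults.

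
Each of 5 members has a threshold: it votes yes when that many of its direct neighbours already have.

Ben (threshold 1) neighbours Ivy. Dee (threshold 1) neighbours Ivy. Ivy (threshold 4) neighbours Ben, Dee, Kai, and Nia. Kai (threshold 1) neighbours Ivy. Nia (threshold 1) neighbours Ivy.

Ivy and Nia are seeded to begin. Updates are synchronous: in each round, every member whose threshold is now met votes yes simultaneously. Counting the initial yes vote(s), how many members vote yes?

5

Round 1 — Ivy, Nia vote yes (initial).
Round 2 — checking thresholds:
  Ben: 1 of 1 neighbours ≥ 1, votes yes.
  Dee: 1 of 1 neighbours ≥ 1, votes yes.
  Kai: 1 of 1 neighbours ≥ 1, votes yes.
Round 3 — no new yes votes; cascade stops.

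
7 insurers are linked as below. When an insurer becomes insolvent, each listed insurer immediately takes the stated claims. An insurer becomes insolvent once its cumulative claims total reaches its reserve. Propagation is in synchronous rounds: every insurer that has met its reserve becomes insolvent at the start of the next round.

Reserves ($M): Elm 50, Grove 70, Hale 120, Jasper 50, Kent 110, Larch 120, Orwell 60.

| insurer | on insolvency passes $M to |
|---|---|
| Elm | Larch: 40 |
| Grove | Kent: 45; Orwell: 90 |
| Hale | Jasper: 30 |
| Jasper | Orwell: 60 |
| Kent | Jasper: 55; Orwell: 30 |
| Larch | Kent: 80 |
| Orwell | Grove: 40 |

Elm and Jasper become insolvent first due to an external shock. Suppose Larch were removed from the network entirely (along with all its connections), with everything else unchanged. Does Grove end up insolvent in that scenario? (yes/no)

With Larch removed:
Round 1 — Elm, Jasper become insolvent (initial).
  Orwell: +60 → 60 ≥ 60
Round 2 — Orwell becomes insolvent.
  Grove: +40 → 40 < 70
No further insolvencies.

no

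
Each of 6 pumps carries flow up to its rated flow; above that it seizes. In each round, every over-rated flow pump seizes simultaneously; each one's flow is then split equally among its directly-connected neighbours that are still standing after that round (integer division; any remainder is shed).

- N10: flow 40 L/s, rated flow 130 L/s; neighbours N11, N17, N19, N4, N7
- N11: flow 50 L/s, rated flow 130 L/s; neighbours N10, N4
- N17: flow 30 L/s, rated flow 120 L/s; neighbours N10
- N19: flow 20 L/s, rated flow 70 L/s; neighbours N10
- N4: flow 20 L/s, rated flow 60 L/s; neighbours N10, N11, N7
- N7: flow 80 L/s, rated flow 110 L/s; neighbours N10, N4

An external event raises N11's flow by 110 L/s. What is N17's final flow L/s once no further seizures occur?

115

Round 1 — N11 at 160 > 130. N11 seizes.
  N11 sheds 160 L/s to N10, N4: 80 each.
    N10: 40+80 = 120 ≤ 130
    N4: 20+80 = 100 > 60
Round 2 — N4 seizes.
  N4 sheds 100 L/s to N10, N7: 50 each.
    N10: 120+50 = 170 > 130
    N7: 80+50 = 130 > 110
Round 3 — N10, N7 seize.
  N10 sheds 170 L/s to N17, N19: 85 each.
    N17: 30+85 = 115 ≤ 120
    N19: 20+85 = 105 > 70
  N7 sheds 130 L/s: no online neighbours, lost.
Round 4 — N19 seizes.
  N19 sheds 105 L/s: no online neighbours, lost.
No further seizures.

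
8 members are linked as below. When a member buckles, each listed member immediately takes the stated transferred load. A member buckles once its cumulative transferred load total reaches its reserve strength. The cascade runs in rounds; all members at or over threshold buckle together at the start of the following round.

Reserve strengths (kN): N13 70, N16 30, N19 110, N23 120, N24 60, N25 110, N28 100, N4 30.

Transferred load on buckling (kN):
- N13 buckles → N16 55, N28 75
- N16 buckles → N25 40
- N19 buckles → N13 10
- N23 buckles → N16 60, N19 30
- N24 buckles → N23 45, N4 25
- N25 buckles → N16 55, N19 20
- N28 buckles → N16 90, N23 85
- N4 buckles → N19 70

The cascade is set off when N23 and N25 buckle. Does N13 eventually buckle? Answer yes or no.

no

Round 1 — N23, N25 buckle (initial).
  N16: +60+55 → 115 ≥ 30
  N19: +30+20 → 50 < 110
Round 2 — N16 buckles.
No further bucklings.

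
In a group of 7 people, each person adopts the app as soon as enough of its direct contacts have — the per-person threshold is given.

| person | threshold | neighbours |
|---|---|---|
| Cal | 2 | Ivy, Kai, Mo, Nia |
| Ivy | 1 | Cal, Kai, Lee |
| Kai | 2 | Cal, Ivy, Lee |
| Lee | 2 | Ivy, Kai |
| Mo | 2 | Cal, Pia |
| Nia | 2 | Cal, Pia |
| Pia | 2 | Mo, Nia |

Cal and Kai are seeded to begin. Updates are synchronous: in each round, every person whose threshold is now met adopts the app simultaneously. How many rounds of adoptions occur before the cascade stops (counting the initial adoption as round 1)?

Round 1 — Cal, Kai adopt the app (initial).
Round 2 — checking thresholds:
  Ivy: 2 of 3 neighbours ≥ 1, adopts the app.
  Lee: 1 of 2 neighbours < 2, holds.
  Mo: 1 of 2 neighbours < 2, holds.
  Nia: 1 of 2 neighbours < 2, holds.
Round 3 — checking thresholds:
  Lee: 2 of 2 neighbours ≥ 2, adopts the app.
  Mo: 1 of 2 neighbours < 2, holds.
  Nia: 1 of 2 neighbours < 2, holds.
Round 4 — no new adoptions; cascade stops.

3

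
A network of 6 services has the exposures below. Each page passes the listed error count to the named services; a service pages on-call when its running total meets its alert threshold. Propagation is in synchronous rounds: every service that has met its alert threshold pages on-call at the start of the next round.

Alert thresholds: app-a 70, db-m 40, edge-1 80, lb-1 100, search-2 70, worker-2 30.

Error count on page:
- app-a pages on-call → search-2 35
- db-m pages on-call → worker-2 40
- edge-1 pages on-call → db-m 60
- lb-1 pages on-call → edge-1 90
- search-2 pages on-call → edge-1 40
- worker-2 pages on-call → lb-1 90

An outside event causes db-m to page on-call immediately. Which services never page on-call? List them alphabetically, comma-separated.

Round 1 — db-m pages on-call (initial).
  worker-2: +40 → 40 ≥ 30
Round 2 — worker-2 pages on-call.
  lb-1: +90 → 90 < 100
No further pages.

app-a, edge-1, lb-1, search-2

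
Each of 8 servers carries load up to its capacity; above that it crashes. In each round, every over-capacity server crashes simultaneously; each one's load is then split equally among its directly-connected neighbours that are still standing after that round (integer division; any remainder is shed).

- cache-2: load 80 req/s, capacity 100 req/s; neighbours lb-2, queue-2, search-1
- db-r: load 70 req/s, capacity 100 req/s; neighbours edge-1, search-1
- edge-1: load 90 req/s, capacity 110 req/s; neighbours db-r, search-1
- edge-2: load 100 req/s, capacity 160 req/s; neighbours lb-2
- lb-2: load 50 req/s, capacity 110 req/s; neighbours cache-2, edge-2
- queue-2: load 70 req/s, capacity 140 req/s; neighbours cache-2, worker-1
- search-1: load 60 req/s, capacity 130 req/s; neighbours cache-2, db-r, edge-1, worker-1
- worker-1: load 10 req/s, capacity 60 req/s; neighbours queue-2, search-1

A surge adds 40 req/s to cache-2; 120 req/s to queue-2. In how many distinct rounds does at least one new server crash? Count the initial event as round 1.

4

Round 1 — cache-2 at 120 > 100; queue-2 at 190 > 140. cache-2, queue-2 crash.
  cache-2 sheds 120 req/s to lb-2, search-1: 60 each.
    lb-2: 50+60 = 110 ≤ 110
    search-1: 60+60 = 120 ≤ 130
  queue-2 sheds 190 req/s to worker-1: 190 each.
    worker-1: 10+190 = 200 > 60
Round 2 — worker-1 crashes.
  worker-1 sheds 200 req/s to search-1: 200 each.
    search-1: 120+200 = 320 > 130
Round 3 — search-1 crashes.
  search-1 sheds 320 req/s to db-r, edge-1: 160 each.
    db-r: 70+160 = 230 > 100
    edge-1: 90+160 = 250 > 110
Round 4 — db-r, edge-1 crash.
  db-r sheds 230 req/s: no online neighbours, lost.
  edge-1 sheds 250 req/s: no online neighbours, lost.
No further crashes.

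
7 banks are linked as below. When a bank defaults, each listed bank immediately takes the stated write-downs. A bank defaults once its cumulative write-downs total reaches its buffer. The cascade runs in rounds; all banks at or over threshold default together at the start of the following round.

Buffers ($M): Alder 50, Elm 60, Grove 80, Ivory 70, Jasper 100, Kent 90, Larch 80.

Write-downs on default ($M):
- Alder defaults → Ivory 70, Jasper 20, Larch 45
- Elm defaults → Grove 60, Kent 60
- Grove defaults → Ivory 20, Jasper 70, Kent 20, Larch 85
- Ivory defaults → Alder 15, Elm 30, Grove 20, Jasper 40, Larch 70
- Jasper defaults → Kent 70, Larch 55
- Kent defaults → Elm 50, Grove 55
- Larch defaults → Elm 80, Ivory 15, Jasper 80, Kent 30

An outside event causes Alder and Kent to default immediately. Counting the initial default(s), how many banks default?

7

Round 1 — Alder, Kent default (initial).
  Elm: +50 → 50 < 60
  Grove: +55 → 55 < 80
  Ivory: +70 → 70 ≥ 70
  Jasper: +20 → 20 < 100
  Larch: +45 → 45 < 80
Round 2 — Ivory defaults.
  Elm: +30 → 80 ≥ 60
  Grove: +20 → 75 < 80
  Jasper: +40 → 60 < 100
  Larch: +70 → 115 ≥ 80
Round 3 — Elm, Larch default.
  Grove: +60 → 135 ≥ 80
  Jasper: +80 → 140 ≥ 100
Round 4 — Grove, Jasper default.
No further defaults.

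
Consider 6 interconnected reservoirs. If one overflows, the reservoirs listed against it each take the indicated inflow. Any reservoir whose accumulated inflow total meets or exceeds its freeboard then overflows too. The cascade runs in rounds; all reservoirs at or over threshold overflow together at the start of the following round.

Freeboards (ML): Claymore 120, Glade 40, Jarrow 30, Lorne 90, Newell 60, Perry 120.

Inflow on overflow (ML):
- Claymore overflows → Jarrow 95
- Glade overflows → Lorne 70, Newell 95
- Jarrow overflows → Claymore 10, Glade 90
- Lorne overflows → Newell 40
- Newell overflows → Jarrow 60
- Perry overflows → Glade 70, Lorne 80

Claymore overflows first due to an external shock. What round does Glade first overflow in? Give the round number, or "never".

Round 1 — Claymore overflows (initial).
  Jarrow: +95 → 95 ≥ 30
Round 2 — Jarrow overflows.
  Glade: +90 → 90 ≥ 40
Round 3 — Glade overflows.
  Lorne: +70 → 70 < 90
  Newell: +95 → 95 ≥ 60
Round 4 — Newell overflows.
No further overflows.

3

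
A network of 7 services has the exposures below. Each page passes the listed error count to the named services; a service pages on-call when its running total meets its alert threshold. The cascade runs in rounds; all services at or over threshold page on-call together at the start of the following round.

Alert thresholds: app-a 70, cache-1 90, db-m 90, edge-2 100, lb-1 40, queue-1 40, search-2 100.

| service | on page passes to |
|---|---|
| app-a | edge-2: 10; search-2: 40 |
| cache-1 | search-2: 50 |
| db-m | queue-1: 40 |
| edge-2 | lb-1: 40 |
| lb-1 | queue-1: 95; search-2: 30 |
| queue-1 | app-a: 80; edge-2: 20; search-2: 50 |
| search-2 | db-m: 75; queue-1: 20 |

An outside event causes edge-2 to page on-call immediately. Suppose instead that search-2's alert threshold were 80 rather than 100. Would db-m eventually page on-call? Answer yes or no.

no

With search-2's alert threshold at 80:
Round 1 — edge-2 pages on-call (initial).
  lb-1: +40 → 40 ≥ 40
Round 2 — lb-1 pages on-call.
  queue-1: +95 → 95 ≥ 40
  search-2: +30 → 30 < 80
Round 3 — queue-1 pages on-call.
  app-a: +80 → 80 ≥ 70
  search-2: +50 → 80 ≥ 80
Round 4 — app-a, search-2 page on-call.
  db-m: +75 → 75 < 90
No further pages.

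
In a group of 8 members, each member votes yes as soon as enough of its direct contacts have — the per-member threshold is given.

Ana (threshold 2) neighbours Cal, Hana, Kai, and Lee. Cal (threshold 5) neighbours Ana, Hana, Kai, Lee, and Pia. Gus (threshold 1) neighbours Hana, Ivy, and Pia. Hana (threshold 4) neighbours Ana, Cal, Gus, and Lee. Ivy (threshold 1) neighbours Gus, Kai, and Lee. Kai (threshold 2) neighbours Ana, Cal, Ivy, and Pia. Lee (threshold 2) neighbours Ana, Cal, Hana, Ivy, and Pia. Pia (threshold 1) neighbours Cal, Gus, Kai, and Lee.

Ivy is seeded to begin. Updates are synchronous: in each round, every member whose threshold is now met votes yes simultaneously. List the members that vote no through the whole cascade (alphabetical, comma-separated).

Round 1 — Ivy votes yes (initial).
Round 2 — checking thresholds:
  Gus: 1 of 3 neighbours ≥ 1, votes yes.
  Kai: 1 of 4 neighbours < 2, holds.
  Lee: 1 of 5 neighbours < 2, holds.
Round 3 — checking thresholds:
  Hana: 1 of 4 neighbours < 4, holds.
  Kai: 1 of 4 neighbours < 2, holds.
  Lee: 1 of 5 neighbours < 2, holds.
  Pia: 1 of 4 neighbours ≥ 1, votes yes.
Round 4 — checking thresholds:
  Cal: 1 of 5 neighbours < 5, holds.
  Hana: 1 of 4 neighbours < 4, holds.
  Kai: 2 of 4 neighbours ≥ 2, votes yes.
  Lee: 2 of 5 neighbours ≥ 2, votes yes.
Round 5 — checking thresholds:
  Ana: 2 of 4 neighbours ≥ 2, votes yes.
  Cal: 3 of 5 neighbours < 5, holds.
  Hana: 2 of 4 neighbours < 4, holds.
Round 6 — no new yes votes; cascade stops.

Cal, Hana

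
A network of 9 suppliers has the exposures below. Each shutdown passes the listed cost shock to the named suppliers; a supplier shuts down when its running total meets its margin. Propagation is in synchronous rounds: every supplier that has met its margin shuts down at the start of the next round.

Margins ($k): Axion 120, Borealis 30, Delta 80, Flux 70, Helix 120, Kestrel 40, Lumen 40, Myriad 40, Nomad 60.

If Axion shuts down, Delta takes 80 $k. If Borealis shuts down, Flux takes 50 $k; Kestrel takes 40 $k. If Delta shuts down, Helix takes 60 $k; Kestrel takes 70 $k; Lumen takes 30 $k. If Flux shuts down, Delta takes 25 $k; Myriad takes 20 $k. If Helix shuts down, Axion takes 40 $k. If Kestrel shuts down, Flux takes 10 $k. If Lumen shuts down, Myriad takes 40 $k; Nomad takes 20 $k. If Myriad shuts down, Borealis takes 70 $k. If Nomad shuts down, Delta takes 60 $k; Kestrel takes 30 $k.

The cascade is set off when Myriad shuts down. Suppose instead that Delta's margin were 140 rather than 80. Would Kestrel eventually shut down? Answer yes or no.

yes

With Delta's margin at 140:
Round 1 — Myriad shuts down (initial).
  Borealis: +70 → 70 ≥ 30
Round 2 — Borealis shuts down.
  Flux: +50 → 50 < 70
  Kestrel: +40 → 40 ≥ 40
Round 3 — Kestrel shuts down.
  Flux: +10 → 60 < 70
No further shutdowns.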